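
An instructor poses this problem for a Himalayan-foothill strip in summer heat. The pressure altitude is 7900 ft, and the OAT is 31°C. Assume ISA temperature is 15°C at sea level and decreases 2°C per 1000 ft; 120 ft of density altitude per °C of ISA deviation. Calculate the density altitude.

ISA temperature at 7900 ft = 15 − 2 × (7900/1000) = -0.8°C.
ISA deviation = 31 − (-0.8) = +31.8°C.
Density altitude = 7900 + 120 × (31.8) = 7900 + (+3816) = 11716 ft.

11716 ft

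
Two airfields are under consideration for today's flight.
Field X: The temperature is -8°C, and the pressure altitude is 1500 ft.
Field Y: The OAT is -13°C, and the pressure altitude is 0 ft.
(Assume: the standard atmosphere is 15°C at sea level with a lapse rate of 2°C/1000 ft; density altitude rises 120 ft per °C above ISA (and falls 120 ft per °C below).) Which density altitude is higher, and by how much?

Field X: ISA temp = 12°C, deviation -20°C, DA = 1500 + 120 × (-20) = -900 ft.
Field Y: ISA temp = 15°C, deviation -28°C, DA = 0 + 120 × (-28) = -3360 ft.
Field X is higher by -900 − (-3360) = 2460 ft.

Field X by 2460 ft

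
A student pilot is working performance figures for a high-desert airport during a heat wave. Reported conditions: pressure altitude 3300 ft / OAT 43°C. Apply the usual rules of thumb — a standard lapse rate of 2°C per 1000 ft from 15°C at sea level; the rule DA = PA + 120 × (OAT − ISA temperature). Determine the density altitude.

ISA temperature at 3300 ft = 15 − 2 × (3300/1000) = 8.4°C.
ISA deviation = 43 − 8.4 = +34.6°C.
Density altitude = 3300 + 120 × (34.6) = 3300 + (+4152) = 7452 ft.

7452 ft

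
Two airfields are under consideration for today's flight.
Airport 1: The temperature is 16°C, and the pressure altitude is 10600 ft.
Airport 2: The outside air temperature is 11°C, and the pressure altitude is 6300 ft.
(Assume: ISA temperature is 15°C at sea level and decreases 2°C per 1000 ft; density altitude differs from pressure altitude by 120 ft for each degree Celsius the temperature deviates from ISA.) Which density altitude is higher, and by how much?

Airport 1 by 5932 ft

Airport 1: ISA temp = -6.2°C, deviation +22.2°C, DA = 10600 + 120 × 22.2 = 13264 ft.
Airport 2: ISA temp = 2.4°C, deviation +8.6°C, DA = 6300 + 120 × 8.6 = 7332 ft.
Airport 1 is higher by 13264 − 7332 = 5932 ft.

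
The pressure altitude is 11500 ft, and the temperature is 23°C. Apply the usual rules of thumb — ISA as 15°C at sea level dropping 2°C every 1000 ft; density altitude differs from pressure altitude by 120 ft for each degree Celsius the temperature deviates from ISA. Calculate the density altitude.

15220 ft

ISA temperature at 11500 ft = 15 − 2 × (11500/1000) = -8°C.
ISA deviation = 23 − (-8) = +31°C.
Density altitude = 11500 + 120 × (31) = 11500 + (+3720) = 15220 ft.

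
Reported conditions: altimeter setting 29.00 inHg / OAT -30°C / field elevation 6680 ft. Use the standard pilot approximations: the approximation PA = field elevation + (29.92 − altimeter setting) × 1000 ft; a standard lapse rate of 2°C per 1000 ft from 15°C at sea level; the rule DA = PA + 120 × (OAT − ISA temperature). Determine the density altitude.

4024 ft

Pressure altitude = 6680 + (29.92 − 29.00) × 1000 = 6680 + (+920) = 7600 ft.
ISA temperature at 7600 ft = 15 − 2 × (7600/1000) = -0.2°C.
ISA deviation = -30 − (-0.2) = -29.8°C.
Density altitude = 7600 + 120 × (-29.8) = 4024 ft.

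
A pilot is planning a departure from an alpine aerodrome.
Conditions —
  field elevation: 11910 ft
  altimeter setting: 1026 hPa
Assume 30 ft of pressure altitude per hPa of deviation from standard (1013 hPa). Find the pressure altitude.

Pressure correction = (1013 − 1026) × 30 = -390 ft.
Pressure altitude = 11910 + (-390) = 11520 ft.

11520 ft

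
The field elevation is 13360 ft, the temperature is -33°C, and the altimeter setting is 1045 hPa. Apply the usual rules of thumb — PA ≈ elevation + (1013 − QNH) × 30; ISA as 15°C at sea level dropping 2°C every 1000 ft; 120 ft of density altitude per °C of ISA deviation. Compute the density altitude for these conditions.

9616 ft

Pressure altitude = 13360 + (1013 − 1045) × 30 = 13360 + (-960) = 12400 ft.
ISA temperature at 12400 ft = 15 − 2 × (12400/1000) = -9.8°C.
ISA deviation = -33 − (-9.8) = -23.2°C.
Density altitude = 12400 + 120 × (-23.2) = 9616 ft.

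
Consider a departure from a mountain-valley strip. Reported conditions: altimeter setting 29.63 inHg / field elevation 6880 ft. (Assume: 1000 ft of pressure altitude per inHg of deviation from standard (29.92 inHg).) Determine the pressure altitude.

Pressure correction = (29.92 − 29.63) × 1000 = +290 ft.
Pressure altitude = 6880 + (+290) = 7170 ft.

7170 ft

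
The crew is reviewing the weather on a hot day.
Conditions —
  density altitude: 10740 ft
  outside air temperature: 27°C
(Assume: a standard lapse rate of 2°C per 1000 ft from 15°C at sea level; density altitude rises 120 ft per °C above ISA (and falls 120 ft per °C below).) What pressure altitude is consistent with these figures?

DA = PA + 120 × (OAT − (15 − 2·PA/1000)) = PA + 120·OAT − 1800 + 0.24·PA = 1.24·PA + 120·OAT − 1800.
So 1.24·PA = 10740 − 120 × 27 + 1800 = 9300.
PA = 9300 / 1.24 = 7500 ft.

7500 ft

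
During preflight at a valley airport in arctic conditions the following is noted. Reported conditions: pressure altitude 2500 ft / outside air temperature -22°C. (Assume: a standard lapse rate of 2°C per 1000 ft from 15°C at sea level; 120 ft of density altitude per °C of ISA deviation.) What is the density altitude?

-1340 ft

ISA temperature at 2500 ft = 15 − 2 × (2500/1000) = 10°C.
ISA deviation = -22 − 10 = -32°C.
Density altitude = 2500 + 120 × (-32) = 2500 + (-3840) = -1340 ft.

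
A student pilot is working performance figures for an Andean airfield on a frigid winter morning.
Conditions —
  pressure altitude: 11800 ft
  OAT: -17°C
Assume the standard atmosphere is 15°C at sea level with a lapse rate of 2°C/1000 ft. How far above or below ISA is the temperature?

ISA temperature at 11800 ft = 15 − 2 × (11800/1000) = -8.6°C.
Deviation = OAT − ISA = -17 − (-8.6) = -8.4°C.

ISA-8.4°C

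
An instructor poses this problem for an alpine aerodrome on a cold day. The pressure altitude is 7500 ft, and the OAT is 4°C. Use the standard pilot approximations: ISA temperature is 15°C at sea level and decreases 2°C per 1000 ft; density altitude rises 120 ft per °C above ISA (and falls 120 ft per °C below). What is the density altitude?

ISA temperature at 7500 ft = 15 − 2 × (7500/1000) = 0°C.
ISA deviation = 4 − 0 = +4°C.
Density altitude = 7500 + 120 × (4) = 7500 + (+480) = 7980 ft.

7980 ft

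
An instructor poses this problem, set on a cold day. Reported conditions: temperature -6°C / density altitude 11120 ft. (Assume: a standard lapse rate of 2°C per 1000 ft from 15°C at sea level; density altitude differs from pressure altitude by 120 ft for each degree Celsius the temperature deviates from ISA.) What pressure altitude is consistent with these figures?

11000 ft

DA = PA + 120 × (OAT − (15 − 2·PA/1000)) = PA + 120·OAT − 1800 + 0.24·PA = 1.24·PA + 120·OAT − 1800.
So 1.24·PA = 11120 − 120 × (-6) + 1800 = 13640.
PA = 13640 / 1.24 = 11000 ft.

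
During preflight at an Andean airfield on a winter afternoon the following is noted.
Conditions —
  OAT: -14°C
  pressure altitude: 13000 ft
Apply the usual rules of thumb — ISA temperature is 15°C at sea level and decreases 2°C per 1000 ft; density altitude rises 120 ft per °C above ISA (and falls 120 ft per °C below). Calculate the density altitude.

ISA temperature at 13000 ft = 15 − 2 × (13000/1000) = -11°C.
ISA deviation = -14 − (-11) = -3°C.
Density altitude = 13000 + 120 × (-3) = 13000 + (-360) = 12640 ft.

12640 ft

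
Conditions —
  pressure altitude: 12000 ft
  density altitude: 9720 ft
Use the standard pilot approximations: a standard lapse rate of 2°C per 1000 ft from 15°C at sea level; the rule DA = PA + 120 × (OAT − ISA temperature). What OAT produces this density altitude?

Density altitude − pressure altitude = 9720 − 12000 = -2280 ft.
At 120 ft/°C that is an ISA deviation of -2280/120 = -19°C.
ISA temperature at 12000 ft = 15 − 2 × (12000/1000) = -9°C.
OAT = ISA + deviation = -9 + (-19) = -28°C.

-28°C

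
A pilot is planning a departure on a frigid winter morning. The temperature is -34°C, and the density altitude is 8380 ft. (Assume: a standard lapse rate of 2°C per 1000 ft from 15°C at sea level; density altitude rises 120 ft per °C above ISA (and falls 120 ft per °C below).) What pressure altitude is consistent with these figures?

DA = PA + 120 × (OAT − (15 − 2·PA/1000)) = PA + 120·OAT − 1800 + 0.24·PA = 1.24·PA + 120·OAT − 1800.
So 1.24·PA = 8380 − 120 × (-34) + 1800 = 14260.
PA = 14260 / 1.24 = 11500 ft.

11500 ft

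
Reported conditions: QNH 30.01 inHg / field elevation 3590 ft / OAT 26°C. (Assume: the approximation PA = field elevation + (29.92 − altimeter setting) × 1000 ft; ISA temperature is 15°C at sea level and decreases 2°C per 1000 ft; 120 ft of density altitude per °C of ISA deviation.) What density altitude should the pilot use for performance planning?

5660 ft

Pressure altitude = 3590 + (29.92 − 30.01) × 1000 = 3590 + (-90) = 3500 ft.
ISA temperature at 3500 ft = 15 − 2 × (3500/1000) = 8°C.
ISA deviation = 26 − 8 = +18°C.
Density altitude = 3500 + 120 × (18) = 5660 ft.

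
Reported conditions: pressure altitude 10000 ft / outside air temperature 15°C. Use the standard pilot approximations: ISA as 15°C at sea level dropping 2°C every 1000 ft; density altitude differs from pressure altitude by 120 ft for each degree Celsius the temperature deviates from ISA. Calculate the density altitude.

12400 ft

ISA temperature at 10000 ft = 15 − 2 × (10000/1000) = -5°C.
ISA deviation = 15 − (-5) = +20°C.
Density altitude = 10000 + 120 × (20) = 10000 + (+2400) = 12400 ft.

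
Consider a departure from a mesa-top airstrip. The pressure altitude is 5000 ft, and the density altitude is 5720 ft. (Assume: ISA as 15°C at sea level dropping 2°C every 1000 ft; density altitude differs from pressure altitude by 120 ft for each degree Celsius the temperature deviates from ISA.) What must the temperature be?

Density altitude − pressure altitude = 5720 − 5000 = +720 ft.
At 120 ft/°C that is an ISA deviation of 720/120 = +6°C.
ISA temperature at 5000 ft = 15 − 2 × (5000/1000) = 5°C.
OAT = ISA + deviation = 5 + (+6) = 11°C.

11°C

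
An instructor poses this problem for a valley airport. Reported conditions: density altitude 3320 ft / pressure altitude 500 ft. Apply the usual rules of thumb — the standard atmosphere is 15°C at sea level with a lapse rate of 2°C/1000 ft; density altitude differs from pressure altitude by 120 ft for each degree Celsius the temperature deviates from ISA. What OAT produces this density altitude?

37.5°C

Density altitude − pressure altitude = 3320 − 500 = +2820 ft.
At 120 ft/°C that is an ISA deviation of 2820/120 = +23.5°C.
ISA temperature at 500 ft = 15 − 2 × (500/1000) = 14°C.
OAT = ISA + deviation = 14 + (+23.5) = 37.5°C.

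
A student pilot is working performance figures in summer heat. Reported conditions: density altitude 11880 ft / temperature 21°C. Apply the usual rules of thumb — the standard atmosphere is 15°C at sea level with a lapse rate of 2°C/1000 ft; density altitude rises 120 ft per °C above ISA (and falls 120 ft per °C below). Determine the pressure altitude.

9000 ft

DA = PA + 120 × (OAT − (15 − 2·PA/1000)) = PA + 120·OAT − 1800 + 0.24·PA = 1.24·PA + 120·OAT − 1800.
So 1.24·PA = 11880 − 120 × 21 + 1800 = 11160.
PA = 11160 / 1.24 = 9000 ft.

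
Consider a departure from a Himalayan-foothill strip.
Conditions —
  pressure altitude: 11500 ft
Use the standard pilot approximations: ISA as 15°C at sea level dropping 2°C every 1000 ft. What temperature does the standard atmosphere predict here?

ISA temperature = 15 − 2 × (11500/1000) = 15 − 23 = -8°C.

-8°C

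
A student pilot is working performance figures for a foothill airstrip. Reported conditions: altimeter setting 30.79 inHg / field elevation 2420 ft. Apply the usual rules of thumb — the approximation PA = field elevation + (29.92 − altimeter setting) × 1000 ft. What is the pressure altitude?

Pressure correction = (29.92 − 30.79) × 1000 = -870 ft.
Pressure altitude = 2420 + (-870) = 1550 ft.

1550 ft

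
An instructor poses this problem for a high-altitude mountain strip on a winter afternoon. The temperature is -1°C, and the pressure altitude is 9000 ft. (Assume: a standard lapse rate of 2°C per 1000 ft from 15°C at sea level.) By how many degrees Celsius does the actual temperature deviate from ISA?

ISA temperature at 9000 ft = 15 − 2 × (9000/1000) = -3°C.
Deviation = OAT − ISA = -1 − (-3) = +2°C.

ISA+2°C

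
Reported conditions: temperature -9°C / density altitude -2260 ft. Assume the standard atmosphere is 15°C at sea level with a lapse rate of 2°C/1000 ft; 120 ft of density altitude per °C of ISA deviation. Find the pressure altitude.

DA = PA + 120 × (OAT − (15 − 2·PA/1000)) = PA + 120·OAT − 1800 + 0.24·PA = 1.24·PA + 120·OAT − 1800.
So 1.24·PA = -2260 − 120 × (-9) + 1800 = 620.
PA = 620 / 1.24 = 500 ft.

500 ft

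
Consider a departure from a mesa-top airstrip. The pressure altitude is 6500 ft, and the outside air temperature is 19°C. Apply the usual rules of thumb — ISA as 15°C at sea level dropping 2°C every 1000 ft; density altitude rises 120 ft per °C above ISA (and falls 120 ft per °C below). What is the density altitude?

ISA temperature at 6500 ft = 15 − 2 × (6500/1000) = 2°C.
ISA deviation = 19 − 2 = +17°C.
Density altitude = 6500 + 120 × (17) = 6500 + (+2040) = 8540 ft.

8540 ft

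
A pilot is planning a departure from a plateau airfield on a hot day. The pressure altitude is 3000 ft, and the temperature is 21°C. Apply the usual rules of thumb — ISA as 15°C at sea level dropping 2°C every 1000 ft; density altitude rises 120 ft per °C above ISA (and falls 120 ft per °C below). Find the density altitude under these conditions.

ISA temperature at 3000 ft = 15 − 2 × (3000/1000) = 9°C.
ISA deviation = 21 − 9 = +12°C.
Density altitude = 3000 + 120 × (12) = 3000 + (+1440) = 4440 ft.

4440 ft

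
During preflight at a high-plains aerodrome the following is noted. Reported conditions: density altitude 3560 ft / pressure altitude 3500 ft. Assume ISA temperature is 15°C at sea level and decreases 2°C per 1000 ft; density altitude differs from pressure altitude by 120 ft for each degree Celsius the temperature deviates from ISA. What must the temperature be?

8.5°C

Density altitude − pressure altitude = 3560 − 3500 = +60 ft.
At 120 ft/°C that is an ISA deviation of 60/120 = +0.5°C.
ISA temperature at 3500 ft = 15 − 2 × (3500/1000) = 8°C.
OAT = ISA + deviation = 8 + (+0.5) = 8.5°C.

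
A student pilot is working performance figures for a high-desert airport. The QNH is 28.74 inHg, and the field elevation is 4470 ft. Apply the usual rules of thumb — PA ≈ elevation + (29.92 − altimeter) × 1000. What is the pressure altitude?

5650 ft

Pressure correction = (29.92 − 28.74) × 1000 = +1180 ft.
Pressure altitude = 4470 + (+1180) = 5650 ft.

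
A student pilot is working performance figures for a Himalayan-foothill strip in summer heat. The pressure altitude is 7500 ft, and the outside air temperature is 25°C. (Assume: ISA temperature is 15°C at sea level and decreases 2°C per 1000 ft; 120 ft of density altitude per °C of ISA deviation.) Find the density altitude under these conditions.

ISA temperature at 7500 ft = 15 − 2 × (7500/1000) = 0°C.
ISA deviation = 25 − 0 = +25°C.
Density altitude = 7500 + 120 × (25) = 7500 + (+3000) = 10500 ft.

10500 ft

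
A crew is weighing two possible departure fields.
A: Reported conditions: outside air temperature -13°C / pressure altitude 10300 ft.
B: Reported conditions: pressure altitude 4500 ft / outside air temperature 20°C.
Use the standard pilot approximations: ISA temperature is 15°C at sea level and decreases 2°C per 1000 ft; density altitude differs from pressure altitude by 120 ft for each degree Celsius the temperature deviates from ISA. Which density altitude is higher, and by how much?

A: ISA temp = -5.6°C, deviation -7.4°C, DA = 10300 + 120 × (-7.4) = 9412 ft.
B: ISA temp = 6°C, deviation +14°C, DA = 4500 + 120 × 14 = 6180 ft.
A is higher by 9412 − 6180 = 3232 ft.

A by 3232 ft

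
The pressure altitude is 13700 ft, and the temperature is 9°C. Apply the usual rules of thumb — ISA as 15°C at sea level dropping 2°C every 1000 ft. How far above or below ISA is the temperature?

ISA temperature at 13700 ft = 15 − 2 × (13700/1000) = -12.4°C.
Deviation = OAT − ISA = 9 − (-12.4) = +21.4°C.

ISA+21.4°C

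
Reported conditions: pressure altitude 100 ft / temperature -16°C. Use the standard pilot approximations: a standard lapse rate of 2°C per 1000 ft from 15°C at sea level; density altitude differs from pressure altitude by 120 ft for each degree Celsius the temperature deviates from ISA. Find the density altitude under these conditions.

ISA temperature at 100 ft = 15 − 2 × (100/1000) = 14.8°C.
ISA deviation = -16 − 14.8 = -30.8°C.
Density altitude = 100 + 120 × (-30.8) = 100 + (-3696) = -3596 ft.

-3596 ft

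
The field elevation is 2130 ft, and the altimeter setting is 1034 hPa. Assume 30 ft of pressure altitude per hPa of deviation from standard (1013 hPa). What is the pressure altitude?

1500 ft

Pressure correction = (1013 − 1034) × 30 = -630 ft.
Pressure altitude = 2130 + (-630) = 1500 ft.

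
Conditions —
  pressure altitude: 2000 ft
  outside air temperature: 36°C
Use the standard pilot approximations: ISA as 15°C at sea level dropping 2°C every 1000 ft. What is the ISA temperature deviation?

ISA+25°C

ISA temperature at 2000 ft = 15 − 2 × (2000/1000) = 11°C.
Deviation = OAT − ISA = 36 − 11 = +25°C.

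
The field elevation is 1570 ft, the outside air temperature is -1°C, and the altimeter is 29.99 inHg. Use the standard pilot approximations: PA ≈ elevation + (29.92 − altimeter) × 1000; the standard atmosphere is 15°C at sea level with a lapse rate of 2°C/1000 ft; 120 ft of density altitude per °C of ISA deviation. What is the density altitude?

Pressure altitude = 1570 + (29.92 − 29.99) × 1000 = 1570 + (-70) = 1500 ft.
ISA temperature at 1500 ft = 15 − 2 × (1500/1000) = 12°C.
ISA deviation = -1 − 12 = -13°C.
Density altitude = 1500 + 120 × (-13) = -60 ft.

-60 ft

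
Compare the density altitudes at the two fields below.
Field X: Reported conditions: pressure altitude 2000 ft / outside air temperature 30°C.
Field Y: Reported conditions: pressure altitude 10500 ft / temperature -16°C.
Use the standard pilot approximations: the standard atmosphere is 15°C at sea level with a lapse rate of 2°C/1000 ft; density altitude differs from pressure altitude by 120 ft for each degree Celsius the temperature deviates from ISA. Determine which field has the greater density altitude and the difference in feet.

Field Y by 5020 ft

Field X: ISA temp = 11°C, deviation +19°C, DA = 2000 + 120 × 19 = 4280 ft.
Field Y: ISA temp = -6°C, deviation -10°C, DA = 10500 + 120 × (-10) = 9300 ft.
Field Y is higher by 9300 − 4280 = 5020 ft.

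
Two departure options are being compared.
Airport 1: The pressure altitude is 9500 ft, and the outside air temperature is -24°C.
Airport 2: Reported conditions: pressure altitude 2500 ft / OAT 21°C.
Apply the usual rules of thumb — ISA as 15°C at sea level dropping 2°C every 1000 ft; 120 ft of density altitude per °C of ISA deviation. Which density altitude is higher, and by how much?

Airport 1 by 3280 ft

Airport 1: ISA temp = -4°C, deviation -20°C, DA = 9500 + 120 × (-20) = 7100 ft.
Airport 2: ISA temp = 10°C, deviation +11°C, DA = 2500 + 120 × 11 = 3820 ft.
Airport 1 is higher by 7100 − 3820 = 3280 ft.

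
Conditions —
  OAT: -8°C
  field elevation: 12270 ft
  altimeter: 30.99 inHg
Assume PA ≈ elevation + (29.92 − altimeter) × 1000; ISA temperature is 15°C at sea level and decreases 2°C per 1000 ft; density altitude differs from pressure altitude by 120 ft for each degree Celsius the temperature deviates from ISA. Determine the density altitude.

11128 ft

Pressure altitude = 12270 + (29.92 − 30.99) × 1000 = 12270 + (-1070) = 11200 ft.
ISA temperature at 11200 ft = 15 − 2 × (11200/1000) = -7.4°C.
ISA deviation = -8 − (-7.4) = -0.6°C.
Density altitude = 11200 + 120 × (-0.6) = 11128 ft.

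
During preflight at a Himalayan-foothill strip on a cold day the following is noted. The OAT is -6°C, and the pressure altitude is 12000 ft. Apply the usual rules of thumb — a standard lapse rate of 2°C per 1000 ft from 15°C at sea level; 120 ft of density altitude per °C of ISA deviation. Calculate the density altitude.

ISA temperature at 12000 ft = 15 − 2 × (12000/1000) = -9°C.
ISA deviation = -6 − (-9) = +3°C.
Density altitude = 12000 + 120 × (3) = 12000 + (+360) = 12360 ft.

12360 ft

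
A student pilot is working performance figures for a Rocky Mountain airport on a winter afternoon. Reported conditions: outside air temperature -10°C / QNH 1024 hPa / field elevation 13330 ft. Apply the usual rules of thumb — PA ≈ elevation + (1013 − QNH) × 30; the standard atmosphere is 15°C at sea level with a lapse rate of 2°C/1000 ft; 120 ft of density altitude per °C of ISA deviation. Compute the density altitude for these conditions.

13120 ft

Pressure altitude = 13330 + (1013 − 1024) × 30 = 13330 + (-330) = 13000 ft.
ISA temperature at 13000 ft = 15 − 2 × (13000/1000) = -11°C.
ISA deviation = -10 − (-11) = +1°C.
Density altitude = 13000 + 120 × (1) = 13120 ft.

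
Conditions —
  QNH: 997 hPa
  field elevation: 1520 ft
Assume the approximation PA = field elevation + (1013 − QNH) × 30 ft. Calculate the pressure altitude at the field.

2000 ft

Pressure correction = (1013 − 997) × 30 = +480 ft.
Pressure altitude = 1520 + (+480) = 2000 ft.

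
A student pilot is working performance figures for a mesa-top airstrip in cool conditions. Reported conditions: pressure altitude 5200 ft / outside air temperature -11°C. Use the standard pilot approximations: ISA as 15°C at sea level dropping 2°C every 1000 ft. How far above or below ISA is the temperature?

ISA-15.6°C

ISA temperature at 5200 ft = 15 − 2 × (5200/1000) = 4.6°C.
Deviation = OAT − ISA = -11 − 4.6 = -15.6°C.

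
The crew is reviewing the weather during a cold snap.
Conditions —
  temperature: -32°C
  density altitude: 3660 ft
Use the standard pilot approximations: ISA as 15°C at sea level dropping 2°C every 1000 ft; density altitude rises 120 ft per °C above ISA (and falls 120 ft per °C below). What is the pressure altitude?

7500 ft

DA = PA + 120 × (OAT − (15 − 2·PA/1000)) = PA + 120·OAT − 1800 + 0.24·PA = 1.24·PA + 120·OAT − 1800.
So 1.24·PA = 3660 − 120 × (-32) + 1800 = 9300.
PA = 9300 / 1.24 = 7500 ft.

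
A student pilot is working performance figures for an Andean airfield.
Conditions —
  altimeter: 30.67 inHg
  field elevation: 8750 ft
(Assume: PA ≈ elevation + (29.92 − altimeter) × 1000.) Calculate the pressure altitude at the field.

Pressure correction = (29.92 − 30.67) × 1000 = -750 ft.
Pressure altitude = 8750 + (-750) = 8000 ft.

8000 ft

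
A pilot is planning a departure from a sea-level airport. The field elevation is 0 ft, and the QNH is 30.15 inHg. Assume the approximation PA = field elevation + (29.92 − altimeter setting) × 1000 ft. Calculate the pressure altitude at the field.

Pressure correction = (29.92 − 30.15) × 1000 = -230 ft.
Pressure altitude = 0 + (-230) = -230 ft.

-230 ft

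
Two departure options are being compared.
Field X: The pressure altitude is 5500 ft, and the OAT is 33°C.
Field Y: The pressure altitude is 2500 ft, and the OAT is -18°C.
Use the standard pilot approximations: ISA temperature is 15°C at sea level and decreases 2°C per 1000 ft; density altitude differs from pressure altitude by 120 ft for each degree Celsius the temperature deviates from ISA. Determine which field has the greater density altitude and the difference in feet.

Field X: ISA temp = 4°C, deviation +29°C, DA = 5500 + 120 × 29 = 8980 ft.
Field Y: ISA temp = 10°C, deviation -28°C, DA = 2500 + 120 × (-28) = -860 ft.
Field X is higher by 8980 − (-860) = 9840 ft.

Field X by 9840 ft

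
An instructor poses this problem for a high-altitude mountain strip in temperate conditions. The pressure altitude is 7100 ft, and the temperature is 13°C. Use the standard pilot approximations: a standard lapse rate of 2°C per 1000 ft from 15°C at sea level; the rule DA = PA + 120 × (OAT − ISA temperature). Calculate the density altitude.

8564 ft

ISA temperature at 7100 ft = 15 − 2 × (7100/1000) = 0.8°C.
ISA deviation = 13 − 0.8 = +12.2°C.
Density altitude = 7100 + 120 × (12.2) = 7100 + (+1464) = 8564 ft.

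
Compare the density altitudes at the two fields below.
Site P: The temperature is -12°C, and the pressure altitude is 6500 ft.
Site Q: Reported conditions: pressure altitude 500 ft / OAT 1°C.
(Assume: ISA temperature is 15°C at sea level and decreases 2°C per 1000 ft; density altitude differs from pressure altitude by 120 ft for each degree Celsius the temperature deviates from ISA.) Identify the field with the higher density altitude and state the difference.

Site P: ISA temp = 2°C, deviation -14°C, DA = 6500 + 120 × (-14) = 4820 ft.
Site Q: ISA temp = 14°C, deviation -13°C, DA = 500 + 120 × (-13) = -1060 ft.
Site P is higher by 4820 − (-1060) = 5880 ft.

Site P by 5880 ft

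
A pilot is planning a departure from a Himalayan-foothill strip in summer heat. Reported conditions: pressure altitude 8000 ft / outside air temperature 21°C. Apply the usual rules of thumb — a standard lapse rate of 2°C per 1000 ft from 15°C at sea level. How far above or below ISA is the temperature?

ISA+22°C

ISA temperature at 8000 ft = 15 − 2 × (8000/1000) = -1°C.
Deviation = OAT − ISA = 21 − (-1) = +22°C.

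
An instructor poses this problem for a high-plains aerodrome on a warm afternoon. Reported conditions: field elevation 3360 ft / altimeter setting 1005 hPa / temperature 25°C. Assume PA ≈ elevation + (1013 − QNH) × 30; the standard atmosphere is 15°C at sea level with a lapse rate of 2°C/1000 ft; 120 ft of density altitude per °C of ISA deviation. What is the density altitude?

Pressure altitude = 3360 + (1013 − 1005) × 30 = 3360 + (+240) = 3600 ft.
ISA temperature at 3600 ft = 15 − 2 × (3600/1000) = 7.8°C.
ISA deviation = 25 − 7.8 = +17.2°C.
Density altitude = 3600 + 120 × (17.2) = 5664 ft.

5664 ft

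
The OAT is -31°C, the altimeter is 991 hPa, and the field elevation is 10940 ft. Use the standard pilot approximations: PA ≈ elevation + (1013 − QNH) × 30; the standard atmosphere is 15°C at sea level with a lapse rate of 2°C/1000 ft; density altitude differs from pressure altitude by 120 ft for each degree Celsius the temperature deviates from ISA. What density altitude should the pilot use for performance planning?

8864 ft

Pressure altitude = 10940 + (1013 − 991) × 30 = 10940 + (+660) = 11600 ft.
ISA temperature at 11600 ft = 15 − 2 × (11600/1000) = -8.2°C.
ISA deviation = -31 − (-8.2) = -22.8°C.
Density altitude = 11600 + 120 × (-22.8) = 8864 ft.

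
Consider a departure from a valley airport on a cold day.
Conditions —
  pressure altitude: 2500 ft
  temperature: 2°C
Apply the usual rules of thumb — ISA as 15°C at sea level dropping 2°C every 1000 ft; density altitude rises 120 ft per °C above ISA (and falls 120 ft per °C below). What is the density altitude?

ISA temperature at 2500 ft = 15 − 2 × (2500/1000) = 10°C.
ISA deviation = 2 − 10 = -8°C.
Density altitude = 2500 + 120 × (-8) = 2500 + (-960) = 1540 ft.

1540 ft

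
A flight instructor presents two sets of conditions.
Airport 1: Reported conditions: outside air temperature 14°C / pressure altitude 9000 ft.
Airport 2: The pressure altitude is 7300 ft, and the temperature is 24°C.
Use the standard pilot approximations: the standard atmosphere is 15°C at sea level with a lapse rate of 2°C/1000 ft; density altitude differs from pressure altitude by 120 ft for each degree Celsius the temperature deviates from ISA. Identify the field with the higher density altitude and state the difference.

Airport 1 by 908 ft

Airport 1: ISA temp = -3°C, deviation +17°C, DA = 9000 + 120 × 17 = 11040 ft.
Airport 2: ISA temp = 0.4°C, deviation +23.6°C, DA = 7300 + 120 × 23.6 = 10132 ft.
Airport 1 is higher by 11040 − 10132 = 908 ft.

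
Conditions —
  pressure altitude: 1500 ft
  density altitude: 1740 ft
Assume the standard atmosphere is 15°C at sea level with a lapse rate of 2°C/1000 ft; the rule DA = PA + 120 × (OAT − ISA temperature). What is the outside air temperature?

14°C

Density altitude − pressure altitude = 1740 − 1500 = +240 ft.
At 120 ft/°C that is an ISA deviation of 240/120 = +2°C.
ISA temperature at 1500 ft = 15 − 2 × (1500/1000) = 12°C.
OAT = ISA + deviation = 12 + (+2) = 14°C.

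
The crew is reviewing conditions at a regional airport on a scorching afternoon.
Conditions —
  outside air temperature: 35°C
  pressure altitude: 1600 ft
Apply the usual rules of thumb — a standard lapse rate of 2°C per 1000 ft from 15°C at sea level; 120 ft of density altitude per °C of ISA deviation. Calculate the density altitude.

ISA temperature at 1600 ft = 15 − 2 × (1600/1000) = 11.8°C.
ISA deviation = 35 − 11.8 = +23.2°C.
Density altitude = 1600 + 120 × (23.2) = 1600 + (+2784) = 4384 ft.

4384 ft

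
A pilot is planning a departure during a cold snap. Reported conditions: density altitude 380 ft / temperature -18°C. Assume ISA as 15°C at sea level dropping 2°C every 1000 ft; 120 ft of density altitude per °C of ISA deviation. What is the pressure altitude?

DA = PA + 120 × (OAT − (15 − 2·PA/1000)) = PA + 120·OAT − 1800 + 0.24·PA = 1.24·PA + 120·OAT − 1800.
So 1.24·PA = 380 − 120 × (-18) + 1800 = 4340.
PA = 4340 / 1.24 = 3500 ft.

3500 ft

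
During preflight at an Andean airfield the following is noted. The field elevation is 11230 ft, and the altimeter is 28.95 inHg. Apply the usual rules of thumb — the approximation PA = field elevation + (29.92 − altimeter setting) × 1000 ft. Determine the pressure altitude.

12200 ft

Pressure correction = (29.92 − 28.95) × 1000 = +970 ft.
Pressure altitude = 11230 + (+970) = 12200 ft.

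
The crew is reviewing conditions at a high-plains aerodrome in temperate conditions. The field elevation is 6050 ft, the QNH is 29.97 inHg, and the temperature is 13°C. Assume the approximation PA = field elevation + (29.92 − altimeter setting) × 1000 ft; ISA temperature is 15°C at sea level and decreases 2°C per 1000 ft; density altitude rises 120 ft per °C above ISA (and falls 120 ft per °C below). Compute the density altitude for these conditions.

7200 ft

Pressure altitude = 6050 + (29.92 − 29.97) × 1000 = 6050 + (-50) = 6000 ft.
ISA temperature at 6000 ft = 15 − 2 × (6000/1000) = 3°C.
ISA deviation = 13 − 3 = +10°C.
Density altitude = 6000 + 120 × (10) = 7200 ft.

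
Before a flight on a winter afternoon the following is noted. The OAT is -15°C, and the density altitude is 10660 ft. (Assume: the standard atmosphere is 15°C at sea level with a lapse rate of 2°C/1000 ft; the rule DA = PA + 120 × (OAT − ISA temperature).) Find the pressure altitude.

11500 ft

DA = PA + 120 × (OAT − (15 − 2·PA/1000)) = PA + 120·OAT − 1800 + 0.24·PA = 1.24·PA + 120·OAT − 1800.
So 1.24·PA = 10660 − 120 × (-15) + 1800 = 14260.
PA = 14260 / 1.24 = 11500 ft.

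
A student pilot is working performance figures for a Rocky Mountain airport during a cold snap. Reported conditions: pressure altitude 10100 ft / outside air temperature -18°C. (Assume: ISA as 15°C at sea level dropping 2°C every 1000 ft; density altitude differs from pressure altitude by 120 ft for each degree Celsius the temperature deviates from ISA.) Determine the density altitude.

ISA temperature at 10100 ft = 15 − 2 × (10100/1000) = -5.2°C.
ISA deviation = -18 − (-5.2) = -12.8°C.
Density altitude = 10100 + 120 × (-12.8) = 10100 + (-1536) = 8564 ft.

8564 ft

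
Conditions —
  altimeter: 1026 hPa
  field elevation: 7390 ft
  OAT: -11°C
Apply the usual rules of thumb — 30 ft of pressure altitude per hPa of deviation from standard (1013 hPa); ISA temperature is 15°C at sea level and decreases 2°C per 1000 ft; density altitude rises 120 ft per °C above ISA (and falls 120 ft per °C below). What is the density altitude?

5560 ft

Pressure altitude = 7390 + (1013 − 1026) × 30 = 7390 + (-390) = 7000 ft.
ISA temperature at 7000 ft = 15 − 2 × (7000/1000) = 1°C.
ISA deviation = -11 − 1 = -12°C.
Density altitude = 7000 + 120 × (-12) = 5560 ft.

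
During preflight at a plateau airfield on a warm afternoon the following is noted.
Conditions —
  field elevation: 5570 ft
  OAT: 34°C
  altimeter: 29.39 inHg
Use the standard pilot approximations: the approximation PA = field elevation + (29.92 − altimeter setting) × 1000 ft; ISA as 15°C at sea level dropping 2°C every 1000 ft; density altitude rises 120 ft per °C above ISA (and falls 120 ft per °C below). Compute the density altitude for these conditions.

9844 ft

Pressure altitude = 5570 + (29.92 − 29.39) × 1000 = 5570 + (+530) = 6100 ft.
ISA temperature at 6100 ft = 15 − 2 × (6100/1000) = 2.8°C.
ISA deviation = 34 − 2.8 = +31.2°C.
Density altitude = 6100 + 120 × (31.2) = 9844 ft.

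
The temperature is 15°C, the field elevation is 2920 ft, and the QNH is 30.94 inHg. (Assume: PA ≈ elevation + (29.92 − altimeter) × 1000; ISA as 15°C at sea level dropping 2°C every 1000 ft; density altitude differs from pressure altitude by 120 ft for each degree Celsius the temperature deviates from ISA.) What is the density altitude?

Pressure altitude = 2920 + (29.92 − 30.94) × 1000 = 2920 + (-1020) = 1900 ft.
ISA temperature at 1900 ft = 15 − 2 × (1900/1000) = 11.2°C.
ISA deviation = 15 − 11.2 = +3.8°C.
Density altitude = 1900 + 120 × (3.8) = 2356 ft.

2356 ft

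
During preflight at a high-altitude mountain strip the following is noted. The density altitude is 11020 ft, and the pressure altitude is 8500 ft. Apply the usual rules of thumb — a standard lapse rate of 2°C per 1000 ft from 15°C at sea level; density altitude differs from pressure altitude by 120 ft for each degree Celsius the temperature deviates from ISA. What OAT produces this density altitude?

Density altitude − pressure altitude = 11020 − 8500 = +2520 ft.
At 120 ft/°C that is an ISA deviation of 2520/120 = +21°C.
ISA temperature at 8500 ft = 15 − 2 × (8500/1000) = -2°C.
OAT = ISA + deviation = -2 + (+21) = 19°C.

19°C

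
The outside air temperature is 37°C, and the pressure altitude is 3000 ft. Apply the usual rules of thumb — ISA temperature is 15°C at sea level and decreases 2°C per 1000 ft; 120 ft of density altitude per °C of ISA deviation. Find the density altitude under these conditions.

6360 ft

ISA temperature at 3000 ft = 15 − 2 × (3000/1000) = 9°C.
ISA deviation = 37 − 9 = +28°C.
Density altitude = 3000 + 120 × (28) = 3000 + (+3360) = 6360 ft.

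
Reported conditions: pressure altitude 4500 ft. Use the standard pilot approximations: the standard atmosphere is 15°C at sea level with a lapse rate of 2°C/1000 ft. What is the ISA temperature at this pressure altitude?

ISA temperature = 15 − 2 × (4500/1000) = 15 − 9 = 6°C.

6°C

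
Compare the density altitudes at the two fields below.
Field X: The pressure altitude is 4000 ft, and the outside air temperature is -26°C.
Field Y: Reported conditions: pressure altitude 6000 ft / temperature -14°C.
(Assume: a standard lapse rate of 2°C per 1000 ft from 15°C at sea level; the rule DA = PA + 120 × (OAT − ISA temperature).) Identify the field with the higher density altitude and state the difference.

Field X: ISA temp = 7°C, deviation -33°C, DA = 4000 + 120 × (-33) = 40 ft.
Field Y: ISA temp = 3°C, deviation -17°C, DA = 6000 + 120 × (-17) = 3960 ft.
Field Y is higher by 3960 − 40 = 3920 ft.

Field Y by 3920 ft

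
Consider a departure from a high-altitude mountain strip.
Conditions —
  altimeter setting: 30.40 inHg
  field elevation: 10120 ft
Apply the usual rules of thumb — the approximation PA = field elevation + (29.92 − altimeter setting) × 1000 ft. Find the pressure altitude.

9640 ft

Pressure correction = (29.92 − 30.40) × 1000 = -480 ft.
Pressure altitude = 10120 + (-480) = 9640 ft.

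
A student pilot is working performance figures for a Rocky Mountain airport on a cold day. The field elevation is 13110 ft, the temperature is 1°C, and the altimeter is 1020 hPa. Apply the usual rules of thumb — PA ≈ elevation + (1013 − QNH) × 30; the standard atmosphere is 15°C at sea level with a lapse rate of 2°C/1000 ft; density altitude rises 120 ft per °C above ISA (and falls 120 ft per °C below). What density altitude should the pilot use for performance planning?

14316 ft

Pressure altitude = 13110 + (1013 − 1020) × 30 = 13110 + (-210) = 12900 ft.
ISA temperature at 12900 ft = 15 − 2 × (12900/1000) = -10.8°C.
ISA deviation = 1 − (-10.8) = +11.8°C.
Density altitude = 12900 + 120 × (11.8) = 14316 ft.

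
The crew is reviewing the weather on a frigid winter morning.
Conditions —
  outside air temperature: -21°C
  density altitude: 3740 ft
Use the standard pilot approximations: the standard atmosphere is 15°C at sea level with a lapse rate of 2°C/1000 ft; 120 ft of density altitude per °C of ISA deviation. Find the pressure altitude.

DA = PA + 120 × (OAT − (15 − 2·PA/1000)) = PA + 120·OAT − 1800 + 0.24·PA = 1.24·PA + 120·OAT − 1800.
So 1.24·PA = 3740 − 120 × (-21) + 1800 = 8060.
PA = 8060 / 1.24 = 6500 ft.

6500 ft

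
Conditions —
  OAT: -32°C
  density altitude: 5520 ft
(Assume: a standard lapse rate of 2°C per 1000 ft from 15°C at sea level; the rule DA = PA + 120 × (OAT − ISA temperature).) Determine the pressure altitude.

DA = PA + 120 × (OAT − (15 − 2·PA/1000)) = PA + 120·OAT − 1800 + 0.24·PA = 1.24·PA + 120·OAT − 1800.
So 1.24·PA = 5520 − 120 × (-32) + 1800 = 11160.
PA = 11160 / 1.24 = 9000 ft.

9000 ft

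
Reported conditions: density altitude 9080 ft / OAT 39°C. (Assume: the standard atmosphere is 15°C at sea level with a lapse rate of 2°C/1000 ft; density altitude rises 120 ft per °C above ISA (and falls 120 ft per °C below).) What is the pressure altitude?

DA = PA + 120 × (OAT − (15 − 2·PA/1000)) = PA + 120·OAT − 1800 + 0.24·PA = 1.24·PA + 120·OAT − 1800.
So 1.24·PA = 9080 − 120 × 39 + 1800 = 6200.
PA = 6200 / 1.24 = 5000 ft.

5000 ft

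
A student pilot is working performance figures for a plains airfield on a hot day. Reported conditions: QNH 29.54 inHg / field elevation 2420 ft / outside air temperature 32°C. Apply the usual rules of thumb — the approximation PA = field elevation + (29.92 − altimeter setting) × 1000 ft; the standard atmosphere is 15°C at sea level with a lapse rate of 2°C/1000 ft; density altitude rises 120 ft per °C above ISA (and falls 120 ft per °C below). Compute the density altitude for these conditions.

Pressure altitude = 2420 + (29.92 − 29.54) × 1000 = 2420 + (+380) = 2800 ft.
ISA temperature at 2800 ft = 15 − 2 × (2800/1000) = 9.4°C.
ISA deviation = 32 − 9.4 = +22.6°C.
Density altitude = 2800 + 120 × (22.6) = 5512 ft.

5512 ft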